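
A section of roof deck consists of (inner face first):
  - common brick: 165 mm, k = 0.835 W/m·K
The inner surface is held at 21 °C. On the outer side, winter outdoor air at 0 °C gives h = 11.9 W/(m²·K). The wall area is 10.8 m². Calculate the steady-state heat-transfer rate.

Thermal resistances in series:
R_common brick = L/(kA) = 0.165/(0.835×10.8) = 0.0183 K/W
R_outer film = 1/(h_o·A) = 1/(11.9×10.8) = 0.007781 K/W
R_total = 0.02608 K/W
Q = ΔT / R_total = 21 / 0.02608

Q ≈ 805 W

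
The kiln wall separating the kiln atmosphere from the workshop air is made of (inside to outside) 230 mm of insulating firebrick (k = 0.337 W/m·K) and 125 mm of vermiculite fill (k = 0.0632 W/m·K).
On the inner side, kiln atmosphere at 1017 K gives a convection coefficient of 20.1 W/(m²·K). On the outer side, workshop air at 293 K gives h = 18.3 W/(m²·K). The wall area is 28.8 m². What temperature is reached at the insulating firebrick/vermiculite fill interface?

Thermal resistances in series:
R_inner film = 1/(h_i·A) = 1/(20.1×28.8) = 0.001727 K/W
R_insulating firebrick = L/(kA) = 0.23/(0.337×28.8) = 0.0237 K/W
R_vermiculite fill = L/(kA) = 0.125/(0.0632×28.8) = 0.06868 K/W
R_outer film = 1/(h_o·A) = 1/(18.3×28.8) = 0.001897 K/W
R_total = 0.096 K/W;  Q = ΔT/R_total = 724/0.096 = 7542 W
T_interface = T_inner − Q·ΣR(inner→interface) = 1017 − 7540×0.02543

T ≈ 825 K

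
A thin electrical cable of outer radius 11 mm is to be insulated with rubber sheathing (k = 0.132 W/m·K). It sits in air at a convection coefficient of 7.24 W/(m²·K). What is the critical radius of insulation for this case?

r_cr ≈ 18.2 mm

For a cylinder r_cr = k/h = 0.132/7.24
r_cr = 18.2 mm; since the bare radius (11 mm) is below r_cr, adding a thin layer of insulation will *increase* heat loss.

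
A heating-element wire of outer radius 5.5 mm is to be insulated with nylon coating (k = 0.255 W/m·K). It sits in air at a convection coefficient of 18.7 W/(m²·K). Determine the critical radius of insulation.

r_cr ≈ 13.6 mm

For a cylinder r_cr = k/h = 0.255/18.7
r_cr = 13.6 mm; since the bare radius (5.5 mm) is below r_cr, adding a thin layer of insulation will *increase* heat loss.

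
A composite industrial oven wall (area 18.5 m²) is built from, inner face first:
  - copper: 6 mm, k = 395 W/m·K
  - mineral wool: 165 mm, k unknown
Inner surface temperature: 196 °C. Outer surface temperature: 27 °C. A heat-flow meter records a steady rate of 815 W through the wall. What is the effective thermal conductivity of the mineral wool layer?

k ≈ 0.043 W/(m·K)

Using the resistance-network approach (series):
R_copper = L/(kA) = 0.006/(395×18.5) = 8.211×10^-7 K/W
Sum of known resistances R_other = 8.211×10^-7 K/W
Total R = ΔT/Q = 169/815 = 0.2074 K/W
R_mineral wool = R_total − R_other = 0.2074 K/W
k = L/(R·A) = 0.165/(0.2074×18.5)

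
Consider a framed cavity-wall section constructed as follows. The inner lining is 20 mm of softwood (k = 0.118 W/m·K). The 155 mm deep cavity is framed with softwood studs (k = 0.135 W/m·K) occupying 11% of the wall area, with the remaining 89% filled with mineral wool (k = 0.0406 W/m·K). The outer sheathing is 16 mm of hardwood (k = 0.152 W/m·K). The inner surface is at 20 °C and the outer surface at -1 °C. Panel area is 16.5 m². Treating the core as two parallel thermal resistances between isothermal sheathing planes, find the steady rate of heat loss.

Sheathing layers in series; stud and cavity paths in parallel between them.
R_inner = 0.02/(0.118×16.5) = 0.01027 K/W
R_stud  = 0.155/(0.135×0.11×16.5) = 0.6326 K/W
R_cav   = 0.155/(0.0406×0.89×16.5) = 0.26 K/W
1/R_core = 1/R_stud + 1/R_cav → R_core = 0.1843 K/W
R_outer = 0.016/(0.152×16.5) = 0.00638 K/W
R_total = 0.2009 K/W
Q = ΔT/R_total = 21/0.2009

Q ≈ 105 W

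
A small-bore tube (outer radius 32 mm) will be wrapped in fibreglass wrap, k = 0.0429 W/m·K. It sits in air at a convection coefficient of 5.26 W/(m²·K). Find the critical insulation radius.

For a cylinder r_cr = k/h = 0.0429/5.26
r_cr = 8.16 mm; since the bare radius (32 mm) is above r_cr, any added insulation will reduce heat loss.

r_cr ≈ 8.16 mm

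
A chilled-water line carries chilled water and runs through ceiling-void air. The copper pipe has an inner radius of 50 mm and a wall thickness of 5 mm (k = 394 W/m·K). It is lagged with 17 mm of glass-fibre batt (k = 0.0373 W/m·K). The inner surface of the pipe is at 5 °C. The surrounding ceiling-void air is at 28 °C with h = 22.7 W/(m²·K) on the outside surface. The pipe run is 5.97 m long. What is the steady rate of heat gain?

Q ≈ 110 W

Cylindrical conduction, so R = ln(r₂/r₁)/(2πkL) per layer, in series:
R_copper pipe wall = ln(55/50)/(2π×394×5.97) = 6.449×10^-6 K/W
R_glass-fibre batt = ln(72/55)/(2π×0.0373×5.97) = 0.1925 K/W
R_outer film = 1/(h_o·2πr_oL) = 1/(22.7×2π×0.072×5.97) = 0.01631 K/W
R_total = 0.2088 K/W
Q = ΔT/R_total = 23/0.2088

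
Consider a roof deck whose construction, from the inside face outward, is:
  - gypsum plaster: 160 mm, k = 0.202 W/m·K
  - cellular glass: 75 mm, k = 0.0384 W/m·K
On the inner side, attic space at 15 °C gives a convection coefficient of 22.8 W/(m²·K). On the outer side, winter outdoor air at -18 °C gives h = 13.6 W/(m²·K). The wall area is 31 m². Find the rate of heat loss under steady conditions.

Series thermal resistances:
R_inner film = 1/(h_i·A) = 1/(22.8×31) = 0.001415 K/W
R_gypsum plaster = L/(kA) = 0.16/(0.202×31) = 0.02555 K/W
R_cellular glass = L/(kA) = 0.075/(0.0384×31) = 0.063 K/W
R_outer film = 1/(h_o·A) = 1/(13.6×31) = 0.002372 K/W
R_total = 0.09234 K/W
Q = ΔT / R_total = 33 / 0.09234

Q ≈ 357 W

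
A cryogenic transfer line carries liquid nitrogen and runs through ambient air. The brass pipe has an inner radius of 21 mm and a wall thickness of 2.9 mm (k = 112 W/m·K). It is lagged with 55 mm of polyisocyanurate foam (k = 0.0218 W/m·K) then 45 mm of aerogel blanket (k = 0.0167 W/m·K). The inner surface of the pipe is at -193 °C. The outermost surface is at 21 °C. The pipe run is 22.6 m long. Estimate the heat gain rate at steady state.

Q ≈ 371 W

For a radial system each layer contributes R = ln(r_out/r_in)/(2πkL); films add R = 1/(hA).
R_brass pipe wall = ln(23.9/21)/(2π×112×22.6) = 8.134×10^-6 K/W
R_polyisocyanurate foam = ln(78.9/23.9)/(2π×0.0218×22.6) = 0.3858 K/W
R_aerogel blanket = ln(123.9/78.9)/(2π×0.0167×22.6) = 0.1903 K/W
R_total = 0.5761 K/W
Q = ΔT/R_total = 214/0.5761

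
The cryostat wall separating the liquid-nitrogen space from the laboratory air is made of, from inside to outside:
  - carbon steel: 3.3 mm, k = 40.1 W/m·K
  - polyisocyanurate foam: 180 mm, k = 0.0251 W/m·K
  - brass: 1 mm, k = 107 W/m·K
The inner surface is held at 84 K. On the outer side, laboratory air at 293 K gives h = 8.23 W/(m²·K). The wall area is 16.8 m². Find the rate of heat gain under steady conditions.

Q ≈ 481 W

Treating each layer as a thermal resistance in series:
R_carbon steel = L/(kA) = 0.0033/(40.1×16.8) = 4.898×10^-6 K/W
R_polyisocyanurate foam = L/(kA) = 0.18/(0.0251×16.8) = 0.4269 K/W
R_brass = L/(kA) = 0.001/(107×16.8) = 5.563×10^-7 K/W
R_outer film = 1/(h_o·A) = 1/(8.23×16.8) = 0.007233 K/W
R_total = 0.4341 K/W
Q = ΔT / R_total = 209 / 0.4341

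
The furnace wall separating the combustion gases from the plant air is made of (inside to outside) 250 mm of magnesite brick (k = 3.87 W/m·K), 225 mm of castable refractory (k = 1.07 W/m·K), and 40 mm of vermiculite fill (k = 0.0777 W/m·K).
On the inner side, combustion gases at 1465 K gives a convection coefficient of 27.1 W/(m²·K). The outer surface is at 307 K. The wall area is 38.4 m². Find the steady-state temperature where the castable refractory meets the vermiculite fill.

T ≈ 1030 K

Using the resistance-network approach (series):
R_inner film = 1/(h_i·A) = 1/(27.1×38.4) = 9.609×10^-4 K/W
R_magnesite brick = L/(kA) = 0.25/(3.87×38.4) = 0.001682 K/W
R_castable refractory = L/(kA) = 0.225/(1.07×38.4) = 0.005476 K/W
R_vermiculite fill = L/(kA) = 0.04/(0.0777×38.4) = 0.01341 K/W
R_total = 0.02153 K/W;  Q = ΔT/R_total = 1158/0.02153 = 53800 W
T_interface = T_inner − Q·ΣR(inner→interface) = 1465 − 53800×0.008119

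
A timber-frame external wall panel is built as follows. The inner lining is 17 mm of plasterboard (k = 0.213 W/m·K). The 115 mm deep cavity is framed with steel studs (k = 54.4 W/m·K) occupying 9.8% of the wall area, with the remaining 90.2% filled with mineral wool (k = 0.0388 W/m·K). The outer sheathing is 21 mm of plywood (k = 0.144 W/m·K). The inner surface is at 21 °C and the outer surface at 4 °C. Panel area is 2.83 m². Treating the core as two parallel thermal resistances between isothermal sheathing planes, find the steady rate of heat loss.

Q ≈ 195 W

Sheathing layers in series; stud and cavity paths in parallel between them.
R_inner = 0.017/(0.213×2.83) = 0.0282 K/W
R_stud  = 0.115/(54.4×0.098×2.83) = 0.007622 K/W
R_cav   = 0.115/(0.0388×0.902×2.83) = 1.161 K/W
1/R_core = 1/R_stud + 1/R_cav → R_core = 0.007573 K/W
R_outer = 0.021/(0.144×2.83) = 0.05153 K/W
R_total = 0.08731 K/W
Q = ΔT/R_total = 17/0.08731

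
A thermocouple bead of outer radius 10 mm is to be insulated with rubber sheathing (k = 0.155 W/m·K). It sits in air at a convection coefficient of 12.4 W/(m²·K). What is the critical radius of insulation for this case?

For a sphere r_cr = 2k/h = 2×0.155/12.4
r_cr = 25 mm; since the bare radius (10 mm) is below r_cr, adding a thin layer of insulation will *increase* heat loss.

r_cr ≈ 25 mm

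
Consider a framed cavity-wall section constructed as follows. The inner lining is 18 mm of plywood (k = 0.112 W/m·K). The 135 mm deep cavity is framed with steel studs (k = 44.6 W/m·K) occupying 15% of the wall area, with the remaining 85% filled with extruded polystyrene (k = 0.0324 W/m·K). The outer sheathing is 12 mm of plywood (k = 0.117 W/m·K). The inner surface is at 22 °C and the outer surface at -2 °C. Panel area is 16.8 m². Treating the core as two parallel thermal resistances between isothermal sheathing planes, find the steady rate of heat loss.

Sheathing layers in series; stud and cavity paths in parallel between them.
R_inner = 0.018/(0.112×16.8) = 0.009566 K/W
R_stud  = 0.135/(44.6×0.15×16.8) = 0.001201 K/W
R_cav   = 0.135/(0.0324×0.85×16.8) = 0.2918 K/W
1/R_core = 1/R_stud + 1/R_cav → R_core = 0.001196 K/W
R_outer = 0.012/(0.117×16.8) = 0.006105 K/W
R_total = 0.01687 K/W
Q = ΔT/R_total = 24/0.01687

Q ≈ 1420 W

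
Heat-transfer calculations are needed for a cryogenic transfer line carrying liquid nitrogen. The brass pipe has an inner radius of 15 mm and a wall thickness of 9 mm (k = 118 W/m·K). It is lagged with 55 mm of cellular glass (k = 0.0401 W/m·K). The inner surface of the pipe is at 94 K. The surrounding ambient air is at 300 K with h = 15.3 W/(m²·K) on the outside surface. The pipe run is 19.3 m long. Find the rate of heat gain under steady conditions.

Q ≈ 818 W

For a radial system each layer contributes R = ln(r_out/r_in)/(2πkL); films add R = 1/(hA).
R_brass pipe wall = ln(24/15)/(2π×118×19.3) = 3.285×10^-5 K/W
R_cellular glass = ln(79/24)/(2π×0.0401×19.3) = 0.245 K/W
R_outer film = 1/(h_o·2πr_oL) = 1/(15.3×2π×0.079×19.3) = 0.006823 K/W
R_total = 0.2519 K/W
Q = ΔT/R_total = 206/0.2519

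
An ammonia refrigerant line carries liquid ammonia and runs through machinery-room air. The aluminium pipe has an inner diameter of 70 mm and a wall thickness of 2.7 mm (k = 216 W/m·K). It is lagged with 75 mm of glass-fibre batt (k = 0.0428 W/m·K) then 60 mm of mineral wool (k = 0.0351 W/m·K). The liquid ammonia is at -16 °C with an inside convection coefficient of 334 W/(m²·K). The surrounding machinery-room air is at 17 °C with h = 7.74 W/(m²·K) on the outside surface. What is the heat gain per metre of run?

For a radial system each layer contributes R = ln(r_out/r_in)/(2πkL); films add R = 1/(hA).
R_inner film = 1/(h_i·2πr₁L) = 1/(334×2π×0.035×1) = 0.01361 K/W
R_aluminium pipe wall = ln(37.7/35)/(2π×216×1) = 5.476×10^-5 K/W
R_glass-fibre batt = ln(112.7/37.7)/(2π×0.0428×1) = 4.072 K/W
R_mineral wool = ln(172.7/112.7)/(2π×0.0351×1) = 1.935 K/W
R_outer film = 1/(h_o·2πr_oL) = 1/(7.74×2π×0.1727×1) = 0.1191 K/W
R_total = 6.14 K/W
Q = ΔT/R_total = 33/6.14

q′ ≈ 5.37 W/m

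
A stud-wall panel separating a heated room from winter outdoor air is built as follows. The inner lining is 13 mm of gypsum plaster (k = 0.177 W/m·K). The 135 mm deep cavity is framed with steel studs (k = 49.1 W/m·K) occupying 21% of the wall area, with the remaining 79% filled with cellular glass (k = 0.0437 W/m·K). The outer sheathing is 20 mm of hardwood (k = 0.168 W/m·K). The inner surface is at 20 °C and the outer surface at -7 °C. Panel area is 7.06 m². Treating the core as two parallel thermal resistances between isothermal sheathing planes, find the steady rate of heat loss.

Sheathing layers in series; stud and cavity paths in parallel between them.
R_inner = 0.013/(0.177×7.06) = 0.0104 K/W
R_stud  = 0.135/(49.1×0.21×7.06) = 0.001855 K/W
R_cav   = 0.135/(0.0437×0.79×7.06) = 0.5539 K/W
1/R_core = 1/R_stud + 1/R_cav → R_core = 0.001848 K/W
R_outer = 0.02/(0.168×7.06) = 0.01686 K/W
R_total = 0.02911 K/W
Q = ΔT/R_total = 27/0.02911

Q ≈ 927 W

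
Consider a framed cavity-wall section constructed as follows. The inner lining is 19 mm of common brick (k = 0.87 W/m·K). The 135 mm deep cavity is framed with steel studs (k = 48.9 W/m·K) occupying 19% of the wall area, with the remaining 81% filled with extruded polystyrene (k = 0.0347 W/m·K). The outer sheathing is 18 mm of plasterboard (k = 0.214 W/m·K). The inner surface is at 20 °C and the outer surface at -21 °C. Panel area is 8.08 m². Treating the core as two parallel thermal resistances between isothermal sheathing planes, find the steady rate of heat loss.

Sheathing layers in series; stud and cavity paths in parallel between them.
R_inner = 0.019/(0.87×8.08) = 0.002703 K/W
R_stud  = 0.135/(48.9×0.19×8.08) = 0.001798 K/W
R_cav   = 0.135/(0.0347×0.81×8.08) = 0.5944 K/W
1/R_core = 1/R_stud + 1/R_cav → R_core = 0.001793 K/W
R_outer = 0.018/(0.214×8.08) = 0.01041 K/W
R_total = 0.01491 K/W
Q = ΔT/R_total = 41/0.01491

Q ≈ 2750 W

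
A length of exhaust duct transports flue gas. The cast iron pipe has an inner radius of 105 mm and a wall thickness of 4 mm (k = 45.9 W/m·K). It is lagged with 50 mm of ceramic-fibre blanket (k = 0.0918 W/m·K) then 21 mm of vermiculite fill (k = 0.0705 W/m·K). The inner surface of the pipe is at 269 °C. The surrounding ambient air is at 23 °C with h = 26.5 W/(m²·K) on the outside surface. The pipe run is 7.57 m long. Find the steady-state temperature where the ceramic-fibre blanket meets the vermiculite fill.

For a radial system each layer contributes R = ln(r_out/r_in)/(2πkL); films add R = 1/(hA).
R_cast iron pipe wall = ln(109/105)/(2π×45.9×7.57) = 1.713×10^-5 K/W
R_ceramic-fibre blanket = ln(159/109)/(2π×0.0918×7.57) = 0.08647 K/W
R_vermiculite fill = ln(180/159)/(2π×0.0705×7.57) = 0.03699 K/W
R_outer film = 1/(h_o·2πr_oL) = 1/(26.5×2π×0.18×7.57) = 0.004408 K/W
R_total = 0.1279 K/W
Q = ΔT/R_total = 246/0.1279
Q = 1920 W
T_interface = T_inner − Q·ΣR(inner→interface) = 269 − 1920×0.08649

T ≈ 103 °C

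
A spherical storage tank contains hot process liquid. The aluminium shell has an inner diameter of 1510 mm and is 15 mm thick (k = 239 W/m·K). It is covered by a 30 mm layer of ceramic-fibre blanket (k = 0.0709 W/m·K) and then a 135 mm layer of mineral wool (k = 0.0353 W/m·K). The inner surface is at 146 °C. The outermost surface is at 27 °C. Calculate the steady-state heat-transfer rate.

Q ≈ 258 W

Radial (spherical) resistances in series:
R_aluminium shell = (1/0.755 − 1/0.77)/(4π×239) = 8.591×10^-6 K/W
R_ceramic-fibre blanket = (1/0.77 − 1/0.8)/(4π×0.0709) = 0.05466 K/W
R_mineral wool = (1/0.8 − 1/0.935)/(4π×0.0353) = 0.4069 K/W
R_total = 0.4615 K/W
Q = ΔT/R_total = 119/0.4615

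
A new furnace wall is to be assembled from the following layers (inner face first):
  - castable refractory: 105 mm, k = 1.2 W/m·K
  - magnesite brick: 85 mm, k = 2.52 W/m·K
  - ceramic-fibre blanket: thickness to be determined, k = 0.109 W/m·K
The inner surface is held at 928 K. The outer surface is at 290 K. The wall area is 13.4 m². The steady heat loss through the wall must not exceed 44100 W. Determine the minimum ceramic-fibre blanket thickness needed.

L ≈ 7.92 mm

Model the wall as resistances in series:
R_castable refractory = L/(kA) = 0.105/(1.2×13.4) = 0.00653 K/W
R_magnesite brick = L/(kA) = 0.085/(2.52×13.4) = 0.002517 K/W
Sum of the known resistances R_other = 0.009047 K/W
Required total resistance R_tot = ΔT/Q_allow = 638/44100 = 0.01447 K/W
R_ceramic-fibre blanket = R_tot − R_other = 0.00542 K/W
L = R·k·A = 0.00542×0.109×13.4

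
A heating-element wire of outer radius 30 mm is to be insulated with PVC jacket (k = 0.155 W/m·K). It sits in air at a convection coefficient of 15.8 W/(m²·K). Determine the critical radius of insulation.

r_cr ≈ 9.81 mm

For a cylinder r_cr = k/h = 0.155/15.8
r_cr = 9.81 mm; since the bare radius (30 mm) is above r_cr, any added insulation will reduce heat loss.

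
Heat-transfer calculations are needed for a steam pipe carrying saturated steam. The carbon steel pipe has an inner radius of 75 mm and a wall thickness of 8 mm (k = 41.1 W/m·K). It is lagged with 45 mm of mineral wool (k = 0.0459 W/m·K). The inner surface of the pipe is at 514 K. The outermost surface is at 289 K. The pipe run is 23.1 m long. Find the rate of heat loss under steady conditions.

For a radial system each layer contributes R = ln(r_out/r_in)/(2πkL); films add R = 1/(hA).
R_carbon steel pipe wall = ln(83/75)/(2π×41.1×23.1) = 1.699×10^-5 K/W
R_mineral wool = ln(128/83)/(2π×0.0459×23.1) = 0.06502 K/W
R_total = 0.06504 K/W
Q = ΔT/R_total = 225/0.06504

Q ≈ 3460 W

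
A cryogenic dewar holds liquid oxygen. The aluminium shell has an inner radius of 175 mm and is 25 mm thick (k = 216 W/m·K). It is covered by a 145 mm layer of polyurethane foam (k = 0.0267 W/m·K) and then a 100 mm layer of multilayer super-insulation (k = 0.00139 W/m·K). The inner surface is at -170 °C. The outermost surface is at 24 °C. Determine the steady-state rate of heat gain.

For a spherical shell R = (1/r₁ − 1/r₂)/(4πk); film R = 1/(h·4πr²). In series:
R_aluminium shell = (1/0.175 − 1/0.2)/(4π×216) = 2.632×10^-4 K/W
R_polyurethane foam = (1/0.2 − 1/0.345)/(4π×0.0267) = 6.263 K/W
R_multilayer super-insulation = (1/0.345 − 1/0.445)/(4π×0.00139) = 37.29 K/W
R_total = 43.55 K/W
Q = ΔT/R_total = 194/43.55

Q ≈ 4.45 W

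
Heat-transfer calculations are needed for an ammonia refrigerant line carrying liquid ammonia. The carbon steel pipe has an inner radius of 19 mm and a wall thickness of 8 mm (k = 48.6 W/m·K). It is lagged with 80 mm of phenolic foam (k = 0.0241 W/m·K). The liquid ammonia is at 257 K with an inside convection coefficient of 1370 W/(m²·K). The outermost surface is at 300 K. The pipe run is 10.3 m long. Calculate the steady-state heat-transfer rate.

Q ≈ 48.7 W

Per-layer cylindrical resistances, series-summed:
R_inner film = 1/(h_i·2πr₁L) = 1/(1370×2π×0.019×10.3) = 5.936×10^-4 K/W
R_carbon steel pipe wall = ln(27/19)/(2π×48.6×10.3) = 1.117×10^-4 K/W
R_phenolic foam = ln(107/27)/(2π×0.0241×10.3) = 0.8829 K/W
R_total = 0.8836 K/W
Q = ΔT/R_total = 43/0.8836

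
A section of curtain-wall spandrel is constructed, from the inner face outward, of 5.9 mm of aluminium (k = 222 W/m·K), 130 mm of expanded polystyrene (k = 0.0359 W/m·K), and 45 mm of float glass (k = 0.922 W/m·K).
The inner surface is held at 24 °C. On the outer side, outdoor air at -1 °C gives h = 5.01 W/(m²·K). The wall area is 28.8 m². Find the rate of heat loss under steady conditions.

Q ≈ 186 W

Series thermal resistances:
R_aluminium = L/(kA) = 0.0059/(222×28.8) = 9.228×10^-7 K/W
R_expanded polystyrene = L/(kA) = 0.13/(0.0359×28.8) = 0.1257 K/W
R_float glass = L/(kA) = 0.045/(0.922×28.8) = 0.001695 K/W
R_outer film = 1/(h_o·A) = 1/(5.01×28.8) = 0.006931 K/W
R_total = 0.1344 K/W
Q = ΔT / R_total = 25 / 0.1344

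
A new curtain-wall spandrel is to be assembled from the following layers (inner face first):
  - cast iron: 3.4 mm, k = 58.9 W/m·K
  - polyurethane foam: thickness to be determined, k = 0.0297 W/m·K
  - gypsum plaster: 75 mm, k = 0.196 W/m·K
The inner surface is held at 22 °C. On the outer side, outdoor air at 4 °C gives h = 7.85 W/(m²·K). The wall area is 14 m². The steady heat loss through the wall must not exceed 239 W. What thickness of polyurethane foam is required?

L ≈ 16.2 mm

Series thermal resistances:
R_cast iron = L/(kA) = 0.0034/(58.9×14) = 4.123×10^-6 K/W
R_gypsum plaster = L/(kA) = 0.075/(0.196×14) = 0.02733 K/W
R_outer film = 1/(h_o·A) = 1/(7.85×14) = 0.009099 K/W
Sum of the known resistances R_other = 0.03644 K/W
Required total resistance R_tot = ΔT/Q_allow = 18/239 = 0.07531 K/W
R_polyurethane foam = R_tot − R_other = 0.03888 K/W
L = R·k·A = 0.03888×0.0297×14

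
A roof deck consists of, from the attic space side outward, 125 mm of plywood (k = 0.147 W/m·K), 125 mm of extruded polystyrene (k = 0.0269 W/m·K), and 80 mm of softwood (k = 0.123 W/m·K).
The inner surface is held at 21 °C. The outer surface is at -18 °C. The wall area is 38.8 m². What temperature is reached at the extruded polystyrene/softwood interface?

Treating each layer as a thermal resistance in series:
R_plywood = L/(kA) = 0.125/(0.147×38.8) = 0.02192 K/W
R_extruded polystyrene = L/(kA) = 0.125/(0.0269×38.8) = 0.1198 K/W
R_softwood = L/(kA) = 0.08/(0.123×38.8) = 0.01676 K/W
R_total = 0.1584 K/W;  Q = ΔT/R_total = 39/0.1584 = 246.1 W
T_interface = T_inner − Q·ΣR(inner→interface) = 21 − 246×0.1417

T ≈ -13.9 °C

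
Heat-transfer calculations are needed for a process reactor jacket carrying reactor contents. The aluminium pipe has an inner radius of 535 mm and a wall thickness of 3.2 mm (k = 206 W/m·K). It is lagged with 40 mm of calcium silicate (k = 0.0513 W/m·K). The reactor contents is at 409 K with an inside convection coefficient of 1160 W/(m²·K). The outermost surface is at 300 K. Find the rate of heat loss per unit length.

Cylindrical conduction, so R = ln(r₂/r₁)/(2πkL) per layer, in series:
R_inner film = 1/(h_i·2πr₁L) = 1/(1160×2π×0.535×1) = 2.565×10^-4 K/W
R_aluminium pipe wall = ln(538.2/535)/(2π×206×1) = 4.607×10^-6 K/W
R_calcium silicate = ln(578.2/538.2)/(2π×0.0513×1) = 0.2224 K/W
R_total = 0.2227 K/W
Q = ΔT/R_total = 109/0.2227

q′ ≈ 490 W/m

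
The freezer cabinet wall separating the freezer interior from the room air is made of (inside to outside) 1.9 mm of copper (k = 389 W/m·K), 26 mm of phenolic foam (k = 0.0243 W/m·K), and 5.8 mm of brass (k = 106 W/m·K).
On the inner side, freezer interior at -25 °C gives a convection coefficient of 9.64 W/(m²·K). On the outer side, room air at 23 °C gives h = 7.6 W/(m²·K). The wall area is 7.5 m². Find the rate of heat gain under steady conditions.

Thermal resistances in series:
R_inner film = 1/(h_i·A) = 1/(9.64×7.5) = 0.01383 K/W
R_copper = L/(kA) = 0.0019/(389×7.5) = 6.512×10^-7 K/W
R_phenolic foam = L/(kA) = 0.026/(0.0243×7.5) = 0.1427 K/W
R_brass = L/(kA) = 0.0058/(106×7.5) = 7.296×10^-6 K/W
R_outer film = 1/(h_o·A) = 1/(7.6×7.5) = 0.01754 K/W
R_total = 0.174 K/W
Q = ΔT / R_total = 48 / 0.174

Q ≈ 276 W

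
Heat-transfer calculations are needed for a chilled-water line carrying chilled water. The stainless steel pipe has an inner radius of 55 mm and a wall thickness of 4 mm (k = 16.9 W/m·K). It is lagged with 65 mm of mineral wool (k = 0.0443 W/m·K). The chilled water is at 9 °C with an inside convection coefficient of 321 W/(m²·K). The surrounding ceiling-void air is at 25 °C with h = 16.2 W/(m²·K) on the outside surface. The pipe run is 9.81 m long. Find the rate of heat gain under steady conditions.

Q ≈ 56.9 W

Cylindrical conduction, so R = ln(r₂/r₁)/(2πkL) per layer, in series:
R_inner film = 1/(h_i·2πr₁L) = 1/(321×2π×0.055×9.81) = 9.189×10^-4 K/W
R_stainless steel pipe wall = ln(59/55)/(2π×16.9×9.81) = 6.74×10^-5 K/W
R_mineral wool = ln(124/59)/(2π×0.0443×9.81) = 0.272 K/W
R_outer film = 1/(h_o·2πr_oL) = 1/(16.2×2π×0.124×9.81) = 0.008076 K/W
R_total = 0.2811 K/W
Q = ΔT/R_total = 16/0.2811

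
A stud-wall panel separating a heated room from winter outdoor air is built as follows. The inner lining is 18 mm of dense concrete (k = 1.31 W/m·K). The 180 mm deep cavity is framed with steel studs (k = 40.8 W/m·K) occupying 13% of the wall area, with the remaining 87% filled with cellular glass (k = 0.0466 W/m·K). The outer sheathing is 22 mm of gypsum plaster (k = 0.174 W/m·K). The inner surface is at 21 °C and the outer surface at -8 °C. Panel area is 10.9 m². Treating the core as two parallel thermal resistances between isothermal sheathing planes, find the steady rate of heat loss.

Sheathing layers in series; stud and cavity paths in parallel between them.
R_inner = 0.018/(1.31×10.9) = 0.001261 K/W
R_stud  = 0.18/(40.8×0.13×10.9) = 0.003113 K/W
R_cav   = 0.18/(0.0466×0.87×10.9) = 0.4073 K/W
1/R_core = 1/R_stud + 1/R_cav → R_core = 0.00309 K/W
R_outer = 0.022/(0.174×10.9) = 0.0116 K/W
R_total = 0.01595 K/W
Q = ΔT/R_total = 29/0.01595

Q ≈ 1820 W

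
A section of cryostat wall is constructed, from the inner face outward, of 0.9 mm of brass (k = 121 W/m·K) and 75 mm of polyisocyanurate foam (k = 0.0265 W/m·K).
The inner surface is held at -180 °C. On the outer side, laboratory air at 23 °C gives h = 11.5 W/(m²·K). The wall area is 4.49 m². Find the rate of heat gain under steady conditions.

Thermal resistances in series:
R_brass = L/(kA) = 0.0009/(121×4.49) = 1.657×10^-6 K/W
R_polyisocyanurate foam = L/(kA) = 0.075/(0.0265×4.49) = 0.6303 K/W
R_outer film = 1/(h_o·A) = 1/(11.5×4.49) = 0.01937 K/W
R_total = 0.6497 K/W
Q = ΔT / R_total = 203 / 0.6497

Q ≈ 312 W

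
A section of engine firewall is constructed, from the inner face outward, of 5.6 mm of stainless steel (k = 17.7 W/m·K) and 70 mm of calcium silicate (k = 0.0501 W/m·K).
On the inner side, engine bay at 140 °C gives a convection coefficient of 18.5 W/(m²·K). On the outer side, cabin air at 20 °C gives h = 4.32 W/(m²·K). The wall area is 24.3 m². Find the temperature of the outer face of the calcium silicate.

T ≈ 36.5 °C

Series thermal resistances:
R_inner film = 1/(h_i·A) = 1/(18.5×24.3) = 0.002224 K/W
R_stainless steel = L/(kA) = 0.0056/(17.7×24.3) = 1.302×10^-5 K/W
R_calcium silicate = L/(kA) = 0.07/(0.0501×24.3) = 0.0575 K/W
R_outer film = 1/(h_o·A) = 1/(4.32×24.3) = 0.009526 K/W
R_total = 0.06926 K/W;  Q = ΔT/R_total = 120/0.06926 = 1733 W
T_interface = T_inner − Q·ΣR(inner→interface) = 140 − 1730×0.05974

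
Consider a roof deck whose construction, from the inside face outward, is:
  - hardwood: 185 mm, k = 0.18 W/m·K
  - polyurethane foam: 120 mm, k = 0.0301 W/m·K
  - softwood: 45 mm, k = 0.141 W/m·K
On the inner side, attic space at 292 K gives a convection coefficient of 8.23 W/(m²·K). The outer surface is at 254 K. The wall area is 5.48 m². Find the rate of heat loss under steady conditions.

Q ≈ 38.2 W

Using the resistance-network approach (series):
R_inner film = 1/(h_i·A) = 1/(8.23×5.48) = 0.02217 K/W
R_hardwood = L/(kA) = 0.185/(0.18×5.48) = 0.1876 K/W
R_polyurethane foam = L/(kA) = 0.12/(0.0301×5.48) = 0.7275 K/W
R_softwood = L/(kA) = 0.045/(0.141×5.48) = 0.05824 K/W
R_total = 0.9955 K/W
Q = ΔT / R_total = 38 / 0.9955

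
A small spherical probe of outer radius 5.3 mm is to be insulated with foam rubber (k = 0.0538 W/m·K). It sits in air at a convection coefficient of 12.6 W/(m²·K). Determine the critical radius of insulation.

r_cr ≈ 8.54 mm

For a sphere r_cr = 2k/h = 2×0.0538/12.6
r_cr = 8.54 mm; since the bare radius (5.3 mm) is below r_cr, adding a thin layer of insulation will *increase* heat loss.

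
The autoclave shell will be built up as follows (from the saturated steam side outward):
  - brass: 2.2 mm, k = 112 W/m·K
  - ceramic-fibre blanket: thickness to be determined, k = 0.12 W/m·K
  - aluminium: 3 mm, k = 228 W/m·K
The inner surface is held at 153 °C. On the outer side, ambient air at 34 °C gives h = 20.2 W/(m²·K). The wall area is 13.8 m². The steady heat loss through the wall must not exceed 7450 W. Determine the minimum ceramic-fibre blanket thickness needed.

Using the resistance-network approach (series):
R_brass = L/(kA) = 0.0022/(112×13.8) = 1.423×10^-6 K/W
R_aluminium = L/(kA) = 0.003/(228×13.8) = 9.535×10^-7 K/W
R_outer film = 1/(h_o·A) = 1/(20.2×13.8) = 0.003587 K/W
Sum of the known resistances R_other = 0.00359 K/W
Required total resistance R_tot = ΔT/Q_allow = 119/7450 = 0.01597 K/W
R_ceramic-fibre blanket = R_tot − R_other = 0.01238 K/W
L = R·k·A = 0.01238×0.12×13.8

L ≈ 20.5 mm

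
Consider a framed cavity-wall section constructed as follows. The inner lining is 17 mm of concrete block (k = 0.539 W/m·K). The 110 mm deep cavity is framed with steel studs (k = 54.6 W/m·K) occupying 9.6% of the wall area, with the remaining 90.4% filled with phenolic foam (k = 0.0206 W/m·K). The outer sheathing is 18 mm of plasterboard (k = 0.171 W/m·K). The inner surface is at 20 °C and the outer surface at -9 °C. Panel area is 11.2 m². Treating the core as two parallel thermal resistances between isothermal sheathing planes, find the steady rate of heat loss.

Q ≈ 2060 W

Sheathing layers in series; stud and cavity paths in parallel between them.
R_inner = 0.017/(0.539×11.2) = 0.002816 K/W
R_stud  = 0.11/(54.6×0.096×11.2) = 0.001874 K/W
R_cav   = 0.11/(0.0206×0.904×11.2) = 0.5274 K/W
1/R_core = 1/R_stud + 1/R_cav → R_core = 0.001867 K/W
R_outer = 0.018/(0.171×11.2) = 0.009398 K/W
R_total = 0.01408 K/W
Q = ΔT/R_total = 29/0.01408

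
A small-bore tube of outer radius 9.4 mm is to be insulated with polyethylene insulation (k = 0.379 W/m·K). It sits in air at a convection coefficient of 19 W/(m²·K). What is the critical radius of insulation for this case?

r_cr ≈ 19.9 mm

For a cylinder r_cr = k/h = 0.379/19
r_cr = 19.9 mm; since the bare radius (9.4 mm) is below r_cr, adding a thin layer of insulation will *increase* heat loss.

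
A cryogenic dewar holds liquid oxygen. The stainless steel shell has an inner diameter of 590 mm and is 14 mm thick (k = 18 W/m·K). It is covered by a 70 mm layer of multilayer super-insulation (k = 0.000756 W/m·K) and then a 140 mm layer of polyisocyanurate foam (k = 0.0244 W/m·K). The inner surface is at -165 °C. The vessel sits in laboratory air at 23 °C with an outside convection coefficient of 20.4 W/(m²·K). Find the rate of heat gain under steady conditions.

Q ≈ 2.88 W

Each spherical layer contributes R = (1/r_i − 1/r_o)/(4πk):
R_stainless steel shell = (1/0.295 − 1/0.309)/(4π×18) = 6.79×10^-4 K/W
R_multilayer super-insulation = (1/0.309 − 1/0.379)/(4π×0.000756) = 62.92 K/W
R_polyisocyanurate foam = (1/0.379 − 1/0.519)/(4π×0.0244) = 2.321 K/W
R_outer film = 1/(h·4πr_o²) = 1/(20.4×4π×0.519²) = 0.01448 K/W
R_total = 65.25 K/W
Q = ΔT/R_total = 188/65.25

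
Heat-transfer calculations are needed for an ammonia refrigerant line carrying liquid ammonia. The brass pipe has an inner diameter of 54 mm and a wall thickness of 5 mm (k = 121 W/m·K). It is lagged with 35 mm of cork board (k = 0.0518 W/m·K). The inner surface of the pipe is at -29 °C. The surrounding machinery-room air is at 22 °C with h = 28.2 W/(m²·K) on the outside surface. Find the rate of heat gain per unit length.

q′ ≈ 21.7 W/m

Cylindrical conduction, so R = ln(r₂/r₁)/(2πkL) per layer, in series:
R_brass pipe wall = ln(32/27)/(2π×121×1) = 2.235×10^-4 K/W
R_cork board = ln(67/32)/(2π×0.0518×1) = 2.27 K/W
R_outer film = 1/(h_o·2πr_oL) = 1/(28.2×2π×0.067×1) = 0.08424 K/W
R_total = 2.355 K/W
Q = ΔT/R_total = 51/2.355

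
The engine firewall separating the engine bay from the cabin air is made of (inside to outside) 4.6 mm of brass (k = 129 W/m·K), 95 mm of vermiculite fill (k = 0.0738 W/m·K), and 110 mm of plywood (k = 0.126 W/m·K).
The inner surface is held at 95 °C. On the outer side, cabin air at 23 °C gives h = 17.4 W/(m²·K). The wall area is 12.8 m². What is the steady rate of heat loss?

Q ≈ 416 W

Treating each layer as a thermal resistance in series:
R_brass = L/(kA) = 0.0046/(129×12.8) = 2.786×10^-6 K/W
R_vermiculite fill = L/(kA) = 0.095/(0.0738×12.8) = 0.1006 K/W
R_plywood = L/(kA) = 0.11/(0.126×12.8) = 0.0682 K/W
R_outer film = 1/(h_o·A) = 1/(17.4×12.8) = 0.00449 K/W
R_total = 0.1733 K/W
Q = ΔT / R_total = 72 / 0.1733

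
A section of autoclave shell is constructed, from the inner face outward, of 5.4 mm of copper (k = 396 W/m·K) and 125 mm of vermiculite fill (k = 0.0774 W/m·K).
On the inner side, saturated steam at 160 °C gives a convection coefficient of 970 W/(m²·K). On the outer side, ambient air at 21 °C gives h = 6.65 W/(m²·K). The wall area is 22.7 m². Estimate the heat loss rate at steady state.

Q ≈ 1790 W

Treating each layer as a thermal resistance in series:
R_inner film = 1/(h_i·A) = 1/(970×22.7) = 4.542×10^-5 K/W
R_copper = L/(kA) = 0.0054/(396×22.7) = 6.007×10^-7 K/W
R_vermiculite fill = L/(kA) = 0.125/(0.0774×22.7) = 0.07114 K/W
R_outer film = 1/(h_o·A) = 1/(6.65×22.7) = 0.006624 K/W
R_total = 0.07782 K/W
Q = ΔT / R_total = 139 / 0.07782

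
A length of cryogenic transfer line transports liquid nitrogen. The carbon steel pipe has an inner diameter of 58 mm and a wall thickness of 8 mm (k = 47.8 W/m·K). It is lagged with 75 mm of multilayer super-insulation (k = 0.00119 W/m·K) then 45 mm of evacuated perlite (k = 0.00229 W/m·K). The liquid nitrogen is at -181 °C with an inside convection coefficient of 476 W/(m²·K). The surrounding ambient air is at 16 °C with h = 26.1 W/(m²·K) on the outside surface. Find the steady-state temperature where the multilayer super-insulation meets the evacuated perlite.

Treating each annulus and film as a series resistance:
R_inner film = 1/(h_i·2πr₁L) = 1/(476×2π×0.029×1) = 0.01153 K/W
R_carbon steel pipe wall = ln(37/29)/(2π×47.8×1) = 8.112×10^-4 K/W
R_multilayer super-insulation = ln(112/37)/(2π×0.00119×1) = 148.1 K/W
R_evacuated perlite = ln(157/112)/(2π×0.00229×1) = 23.47 K/W
R_outer film = 1/(h_o·2πr_oL) = 1/(26.1×2π×0.157×1) = 0.03884 K/W
R_total = 171.7 K/W
Q = ΔT/R_total = 197/171.7
Q = 1.15 W/m
T_interface = T_inner + Q·ΣR(inner→interface) = -181 + 1.15×148.1

T ≈ -11 °C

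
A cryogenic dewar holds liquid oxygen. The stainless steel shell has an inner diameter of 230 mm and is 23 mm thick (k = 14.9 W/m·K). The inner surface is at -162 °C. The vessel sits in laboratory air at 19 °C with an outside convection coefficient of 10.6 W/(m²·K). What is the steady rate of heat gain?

For a spherical shell R = (1/r₁ − 1/r₂)/(4πk); film R = 1/(h·4πr²). In series:
R_stainless steel shell = (1/0.115 − 1/0.138)/(4π×14.9) = 0.00774 K/W
R_outer film = 1/(h·4πr_o²) = 1/(10.6×4π×0.138²) = 0.3942 K/W
R_total = 0.4019 K/W
Q = ΔT/R_total = 181/0.4019

Q ≈ 450 W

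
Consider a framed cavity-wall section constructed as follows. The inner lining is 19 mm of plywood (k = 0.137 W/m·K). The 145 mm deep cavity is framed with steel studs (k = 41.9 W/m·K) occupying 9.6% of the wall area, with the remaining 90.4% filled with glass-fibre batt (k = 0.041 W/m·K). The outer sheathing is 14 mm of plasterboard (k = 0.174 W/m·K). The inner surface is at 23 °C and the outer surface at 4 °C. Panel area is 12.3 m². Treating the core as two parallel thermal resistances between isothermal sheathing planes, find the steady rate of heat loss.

Q ≈ 917 W

Sheathing layers in series; stud and cavity paths in parallel between them.
R_inner = 0.019/(0.137×12.3) = 0.01128 K/W
R_stud  = 0.145/(41.9×0.096×12.3) = 0.002931 K/W
R_cav   = 0.145/(0.041×0.904×12.3) = 0.3181 K/W
1/R_core = 1/R_stud + 1/R_cav → R_core = 0.002904 K/W
R_outer = 0.014/(0.174×12.3) = 0.006541 K/W
R_total = 0.02072 K/W
Q = ΔT/R_total = 19/0.02072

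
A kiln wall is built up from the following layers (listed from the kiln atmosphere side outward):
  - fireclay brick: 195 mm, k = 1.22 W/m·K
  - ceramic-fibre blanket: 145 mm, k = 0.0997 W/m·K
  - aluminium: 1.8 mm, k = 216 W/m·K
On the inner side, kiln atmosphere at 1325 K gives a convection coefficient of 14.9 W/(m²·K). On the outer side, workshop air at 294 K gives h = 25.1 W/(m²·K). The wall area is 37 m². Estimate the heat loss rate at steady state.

Q ≈ 22200 W

Treating each layer as a thermal resistance in series:
R_inner film = 1/(h_i·A) = 1/(14.9×37) = 0.001814 K/W
R_fireclay brick = L/(kA) = 0.195/(1.22×37) = 0.00432 K/W
R_ceramic-fibre blanket = L/(kA) = 0.145/(0.0997×37) = 0.03931 K/W
R_aluminium = L/(kA) = 0.0018/(216×37) = 2.252×10^-7 K/W
R_outer film = 1/(h_o·A) = 1/(25.1×37) = 0.001077 K/W
R_total = 0.04652 K/W
Q = ΔT / R_total = 1031 / 0.04652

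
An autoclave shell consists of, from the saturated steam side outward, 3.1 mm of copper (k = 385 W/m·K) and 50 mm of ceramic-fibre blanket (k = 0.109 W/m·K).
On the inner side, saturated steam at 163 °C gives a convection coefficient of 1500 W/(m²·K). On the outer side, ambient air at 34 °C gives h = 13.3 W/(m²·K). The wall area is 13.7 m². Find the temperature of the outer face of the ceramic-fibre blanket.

T ≈ 52.1 °C

Thermal resistances in series:
R_inner film = 1/(h_i·A) = 1/(1500×13.7) = 4.866×10^-5 K/W
R_copper = L/(kA) = 0.0031/(385×13.7) = 5.877×10^-7 K/W
R_ceramic-fibre blanket = L/(kA) = 0.05/(0.109×13.7) = 0.03348 K/W
R_outer film = 1/(h_o·A) = 1/(13.3×13.7) = 0.005488 K/W
R_total = 0.03902 K/W;  Q = ΔT/R_total = 129/0.03902 = 3306 W
T_interface = T_inner − Q·ΣR(inner→interface) = 163 − 3310×0.03353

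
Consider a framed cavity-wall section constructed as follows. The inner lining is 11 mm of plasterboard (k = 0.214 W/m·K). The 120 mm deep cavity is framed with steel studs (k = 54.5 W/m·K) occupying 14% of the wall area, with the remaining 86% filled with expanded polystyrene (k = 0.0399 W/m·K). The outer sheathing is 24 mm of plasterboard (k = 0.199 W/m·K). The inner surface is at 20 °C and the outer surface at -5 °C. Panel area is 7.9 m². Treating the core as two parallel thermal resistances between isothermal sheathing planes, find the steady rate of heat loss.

Q ≈ 1050 W

Sheathing layers in series; stud and cavity paths in parallel between them.
R_inner = 0.011/(0.214×7.9) = 0.006507 K/W
R_stud  = 0.12/(54.5×0.14×7.9) = 0.001991 K/W
R_cav   = 0.12/(0.0399×0.86×7.9) = 0.4427 K/W
1/R_core = 1/R_stud + 1/R_cav → R_core = 0.001982 K/W
R_outer = 0.024/(0.199×7.9) = 0.01527 K/W
R_total = 0.02375 K/W
Q = ΔT/R_total = 25/0.02375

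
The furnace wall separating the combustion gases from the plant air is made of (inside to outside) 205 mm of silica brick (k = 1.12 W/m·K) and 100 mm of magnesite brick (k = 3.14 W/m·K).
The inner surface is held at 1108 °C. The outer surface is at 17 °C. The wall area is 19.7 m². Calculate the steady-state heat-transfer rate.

Treating each layer as a thermal resistance in series:
R_silica brick = L/(kA) = 0.205/(1.12×19.7) = 0.009291 K/W
R_magnesite brick = L/(kA) = 0.1/(3.14×19.7) = 0.001617 K/W
R_total = 0.01091 K/W
Q = ΔT / R_total = 1091 / 0.01091

Q ≈ 100000 W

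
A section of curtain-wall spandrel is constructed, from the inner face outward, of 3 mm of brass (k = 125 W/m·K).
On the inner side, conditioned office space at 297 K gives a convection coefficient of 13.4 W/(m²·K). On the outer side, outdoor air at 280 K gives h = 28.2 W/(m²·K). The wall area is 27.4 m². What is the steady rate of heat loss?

Series thermal resistances:
R_inner film = 1/(h_i·A) = 1/(13.4×27.4) = 0.002724 K/W
R_brass = L/(kA) = 0.003/(125×27.4) = 8.759×10^-7 K/W
R_outer film = 1/(h_o·A) = 1/(28.2×27.4) = 0.001294 K/W
R_total = 0.004019 K/W
Q = ΔT / R_total = 17 / 0.004019

Q ≈ 4230 W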